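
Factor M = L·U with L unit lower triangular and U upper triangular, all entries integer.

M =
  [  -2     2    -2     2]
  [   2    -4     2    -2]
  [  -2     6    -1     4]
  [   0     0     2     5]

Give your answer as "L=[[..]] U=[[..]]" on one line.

L=[[1,0,0,0],[-1,1,0,0],[1,-2,1,0],[0,0,2,1]] U=[[-2,2,-2,2],[0,-2,0,0],[0,0,1,2],[0,0,0,1]]

  row1 -= -1·row0 → [0,-2,0,0]
  row2 -= 1·row0 → [0,4,1,2]
  row3 -= 0·row0 → [0,0,2,5]
  row2 -= -2·row1 → [0,0,1,2]
  row3 -= 0·row1 → [0,0,2,5]
  row3 -= 2·row2 → [0,0,0,1]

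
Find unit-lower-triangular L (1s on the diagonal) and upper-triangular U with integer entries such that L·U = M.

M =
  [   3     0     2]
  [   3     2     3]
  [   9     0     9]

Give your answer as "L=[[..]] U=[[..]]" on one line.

  r1 -= 1·r0 → [0,2,1]
  r2 -= 3·r0 → [0,0,3]
  r2 -= 0·r1 → [0,0,3]

L=[[1,0,0],[1,1,0],[3,0,1]] U=[[3,0,2],[0,2,1],[0,0,3]]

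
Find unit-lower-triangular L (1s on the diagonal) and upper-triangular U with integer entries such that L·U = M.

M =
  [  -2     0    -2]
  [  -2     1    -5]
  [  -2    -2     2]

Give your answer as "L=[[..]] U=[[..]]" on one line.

L=[[1,0,0],[1,1,0],[1,-2,1]] U=[[-2,0,-2],[0,1,-3],[0,0,-2]]

  R1 -= 1·R0 → [0,1,-3]
  R2 -= 1·R0 → [0,-2,4]
  R2 -= -2·R1 → [0,0,-2]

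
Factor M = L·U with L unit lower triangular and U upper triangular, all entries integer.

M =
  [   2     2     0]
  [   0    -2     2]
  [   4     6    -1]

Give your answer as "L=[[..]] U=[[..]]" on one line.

  R1 -= 0·R0 → [0,-2,2]
  R2 -= 2·R0 → [0,2,-1]
  R2 -= -1·R1 → [0,0,1]

L=[[1,0,0],[0,1,0],[2,-1,1]] U=[[2,2,0],[0,-2,2],[0,0,1]]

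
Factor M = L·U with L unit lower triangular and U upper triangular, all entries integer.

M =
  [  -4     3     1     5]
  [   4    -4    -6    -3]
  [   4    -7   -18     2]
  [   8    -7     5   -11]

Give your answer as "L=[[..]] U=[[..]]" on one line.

  row1 -= -1·row0 → [0,-1,-5,2]
  row2 -= -1·row0 → [0,-4,-17,7]
  row3 -= -2·row0 → [0,-1,7,-1]
  row2 -= 4·row1 → [0,0,3,-1]
  row3 -= 1·row1 → [0,0,12,-3]
  row3 -= 4·row2 → [0,0,0,1]

L=[[1,0,0,0],[-1,1,0,0],[-1,4,1,0],[-2,1,4,1]] U=[[-4,3,1,5],[0,-1,-5,2],[0,0,3,-1],[0,0,0,1]]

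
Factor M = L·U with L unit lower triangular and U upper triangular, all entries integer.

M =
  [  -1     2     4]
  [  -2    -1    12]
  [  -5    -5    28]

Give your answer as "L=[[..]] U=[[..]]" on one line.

L=[[1,0,0],[2,1,0],[5,3,1]] U=[[-1,2,4],[0,-5,4],[0,0,-4]]

  R1 -= 2·R0 → [0,-5,4]
  R2 -= 5·R0 → [0,-15,8]
  R2 -= 3·R1 → [0,0,-4]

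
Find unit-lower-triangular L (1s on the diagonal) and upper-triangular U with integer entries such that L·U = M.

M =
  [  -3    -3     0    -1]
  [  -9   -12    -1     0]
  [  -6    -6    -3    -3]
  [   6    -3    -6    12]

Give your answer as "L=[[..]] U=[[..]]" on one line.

  row1 -= 3·row0 → [0,-3,-1,3]
  row2 -= 2·row0 → [0,0,-3,-1]
  row3 -= -2·row0 → [0,-9,-6,10]
  row2 -= 0·row1 → [0,0,-3,-1]
  row3 -= 3·row1 → [0,0,-3,1]
  row3 -= 1·row2 → [0,0,0,2]

L=[[1,0,0,0],[3,1,0,0],[2,0,1,0],[-2,3,1,1]] U=[[-3,-3,0,-1],[0,-3,-1,3],[0,0,-3,-1],[0,0,0,2]]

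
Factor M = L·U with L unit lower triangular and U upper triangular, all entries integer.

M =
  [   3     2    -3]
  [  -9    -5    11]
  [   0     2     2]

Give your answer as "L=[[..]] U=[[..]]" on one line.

  row1 -= -3·row0 → [0,1,2]
  row2 -= 0·row0 → [0,2,2]
  row2 -= 2·row1 → [0,0,-2]

L=[[1,0,0],[-3,1,0],[0,2,1]] U=[[3,2,-3],[0,1,2],[0,0,-2]]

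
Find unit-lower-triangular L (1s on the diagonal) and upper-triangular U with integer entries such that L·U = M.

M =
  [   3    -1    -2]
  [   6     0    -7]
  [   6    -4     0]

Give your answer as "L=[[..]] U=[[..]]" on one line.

L=[[1,0,0],[2,1,0],[2,-1,1]] U=[[3,-1,-2],[0,2,-3],[0,0,1]]

  r1 -= 2·r0 → [0,2,-3]
  r2 -= 2·r0 → [0,-2,4]
  r2 -= -1·r1 → [0,0,1]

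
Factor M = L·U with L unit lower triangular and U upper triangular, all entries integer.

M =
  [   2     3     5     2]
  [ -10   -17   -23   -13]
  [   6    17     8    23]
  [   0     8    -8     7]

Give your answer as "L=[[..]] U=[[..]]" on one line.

L=[[1,0,0,0],[-5,1,0,0],[3,-4,1,0],[0,-4,0,1]] U=[[2,3,5,2],[0,-2,2,-3],[0,0,1,5],[0,0,0,-5]]

  R1 -= -5·R0 → [0,-2,2,-3]
  R2 -= 3·R0 → [0,8,-7,17]
  R3 -= 0·R0 → [0,8,-8,7]
  R2 -= -4·R1 → [0,0,1,5]
  R3 -= -4·R1 → [0,0,0,-5]
  R3 -= 0·R2 → [0,0,0,-5]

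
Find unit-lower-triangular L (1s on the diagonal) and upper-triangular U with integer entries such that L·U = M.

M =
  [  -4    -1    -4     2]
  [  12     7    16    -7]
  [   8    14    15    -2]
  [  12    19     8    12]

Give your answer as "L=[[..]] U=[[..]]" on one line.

L=[[1,0,0,0],[-3,1,0,0],[-2,3,1,0],[-3,4,4,1]] U=[[-4,-1,-4,2],[0,4,4,-1],[0,0,-5,5],[0,0,0,2]]

  row1 -= -3·row0 → [0,4,4,-1]
  row2 -= -2·row0 → [0,12,7,2]
  row3 -= -3·row0 → [0,16,-4,18]
  row2 -= 3·row1 → [0,0,-5,5]
  row3 -= 4·row1 → [0,0,-20,22]
  row3 -= 4·row2 → [0,0,0,2]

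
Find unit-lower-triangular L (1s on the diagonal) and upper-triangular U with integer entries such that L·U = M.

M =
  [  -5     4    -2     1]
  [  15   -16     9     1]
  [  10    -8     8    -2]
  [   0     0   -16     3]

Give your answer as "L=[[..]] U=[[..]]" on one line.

  R1 -= -3·R0 → [0,-4,3,4]
  R2 -= -2·R0 → [0,0,4,0]
  R3 -= 0·R0 → [0,0,-16,3]
  R2 -= 0·R1 → [0,0,4,0]
  R3 -= 0·R1 → [0,0,-16,3]
  R3 -= -4·R2 → [0,0,0,3]

L=[[1,0,0,0],[-3,1,0,0],[-2,0,1,0],[0,0,-4,1]] U=[[-5,4,-2,1],[0,-4,3,4],[0,0,4,0],[0,0,0,3]]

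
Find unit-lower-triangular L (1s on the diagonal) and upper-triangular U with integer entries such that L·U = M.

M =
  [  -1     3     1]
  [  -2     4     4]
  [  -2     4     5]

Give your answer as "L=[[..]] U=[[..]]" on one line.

L=[[1,0,0],[2,1,0],[2,1,1]] U=[[-1,3,1],[0,-2,2],[0,0,1]]

  row1 -= 2·row0 → [0,-2,2]
  row2 -= 2·row0 → [0,-2,3]
  row2 -= 1·row1 → [0,0,1]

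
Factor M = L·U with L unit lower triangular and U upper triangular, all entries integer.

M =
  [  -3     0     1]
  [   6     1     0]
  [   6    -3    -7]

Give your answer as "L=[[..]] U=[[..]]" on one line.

L=[[1,0,0],[-2,1,0],[-2,-3,1]] U=[[-3,0,1],[0,1,2],[0,0,1]]

  r1 -= -2·r0 → [0,1,2]
  r2 -= -2·r0 → [0,-3,-5]
  r2 -= -3·r1 → [0,0,1]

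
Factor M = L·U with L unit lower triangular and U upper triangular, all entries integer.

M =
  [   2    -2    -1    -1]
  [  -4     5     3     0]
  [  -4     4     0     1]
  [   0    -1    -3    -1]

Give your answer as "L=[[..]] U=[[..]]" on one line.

L=[[1,0,0,0],[-2,1,0,0],[-2,0,1,0],[0,-1,1,1]] U=[[2,-2,-1,-1],[0,1,1,-2],[0,0,-2,-1],[0,0,0,-2]]

  row1 -= -2·row0 → [0,1,1,-2]
  row2 -= -2·row0 → [0,0,-2,-1]
  row3 -= 0·row0 → [0,-1,-3,-1]
  row2 -= 0·row1 → [0,0,-2,-1]
  row3 -= -1·row1 → [0,0,-2,-3]
  row3 -= 1·row2 → [0,0,0,-2]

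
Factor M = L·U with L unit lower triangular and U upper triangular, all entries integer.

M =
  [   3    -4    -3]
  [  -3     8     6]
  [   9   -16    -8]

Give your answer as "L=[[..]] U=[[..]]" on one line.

L=[[1,0,0],[-1,1,0],[3,-1,1]] U=[[3,-4,-3],[0,4,3],[0,0,4]]

  R1 -= -1·R0 → [0,4,3]
  R2 -= 3·R0 → [0,-4,1]
  R2 -= -1·R1 → [0,0,4]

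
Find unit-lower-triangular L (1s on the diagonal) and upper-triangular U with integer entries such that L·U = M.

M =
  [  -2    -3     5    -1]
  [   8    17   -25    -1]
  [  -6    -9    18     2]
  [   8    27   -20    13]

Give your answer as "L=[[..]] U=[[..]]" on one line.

  r1 -= -4·r0 → [0,5,-5,-5]
  r2 -= 3·r0 → [0,0,3,5]
  r3 -= -4·r0 → [0,15,0,9]
  r2 -= 0·r1 → [0,0,3,5]
  r3 -= 3·r1 → [0,0,15,24]
  r3 -= 5·r2 → [0,0,0,-1]

L=[[1,0,0,0],[-4,1,0,0],[3,0,1,0],[-4,3,5,1]] U=[[-2,-3,5,-1],[0,5,-5,-5],[0,0,3,5],[0,0,0,-1]]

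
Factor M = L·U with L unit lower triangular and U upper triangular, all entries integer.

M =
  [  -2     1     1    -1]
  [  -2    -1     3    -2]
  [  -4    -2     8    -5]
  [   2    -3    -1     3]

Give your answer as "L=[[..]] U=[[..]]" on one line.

  R1 -= 1·R0 → [0,-2,2,-1]
  R2 -= 2·R0 → [0,-4,6,-3]
  R3 -= -1·R0 → [0,-2,0,2]
  R2 -= 2·R1 → [0,0,2,-1]
  R3 -= 1·R1 → [0,0,-2,3]
  R3 -= -1·R2 → [0,0,0,2]

L=[[1,0,0,0],[1,1,0,0],[2,2,1,0],[-1,1,-1,1]] U=[[-2,1,1,-1],[0,-2,2,-1],[0,0,2,-1],[0,0,0,2]]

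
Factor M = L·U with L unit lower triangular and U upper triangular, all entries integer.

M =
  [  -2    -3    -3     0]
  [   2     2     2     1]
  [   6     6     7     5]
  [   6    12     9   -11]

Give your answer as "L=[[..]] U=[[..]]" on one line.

  row1 -= -1·row0 → [0,-1,-1,1]
  row2 -= -3·row0 → [0,-3,-2,5]
  row3 -= -3·row0 → [0,3,0,-11]
  row2 -= 3·row1 → [0,0,1,2]
  row3 -= -3·row1 → [0,0,-3,-8]
  row3 -= -3·row2 → [0,0,0,-2]

L=[[1,0,0,0],[-1,1,0,0],[-3,3,1,0],[-3,-3,-3,1]] U=[[-2,-3,-3,0],[0,-1,-1,1],[0,0,1,2],[0,0,0,-2]]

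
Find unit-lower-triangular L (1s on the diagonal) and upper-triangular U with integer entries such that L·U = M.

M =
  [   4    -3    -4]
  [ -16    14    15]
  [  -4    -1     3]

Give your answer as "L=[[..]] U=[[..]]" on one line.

  R1 -= -4·R0 → [0,2,-1]
  R2 -= -1·R0 → [0,-4,-1]
  R2 -= -2·R1 → [0,0,-3]

L=[[1,0,0],[-4,1,0],[-1,-2,1]] U=[[4,-3,-4],[0,2,-1],[0,0,-3]]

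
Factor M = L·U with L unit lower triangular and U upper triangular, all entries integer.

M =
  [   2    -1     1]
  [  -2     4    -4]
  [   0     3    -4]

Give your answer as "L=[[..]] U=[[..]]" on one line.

L=[[1,0,0],[-1,1,0],[0,1,1]] U=[[2,-1,1],[0,3,-3],[0,0,-1]]

  r1 -= -1·r0 → [0,3,-3]
  r2 -= 0·r0 → [0,3,-4]
  r2 -= 1·r1 → [0,0,-1]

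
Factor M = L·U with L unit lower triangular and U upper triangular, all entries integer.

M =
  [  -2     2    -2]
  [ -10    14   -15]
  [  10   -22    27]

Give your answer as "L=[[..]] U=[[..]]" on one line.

  row1 -= 5·row0 → [0,4,-5]
  row2 -= -5·row0 → [0,-12,17]
  row2 -= -3·row1 → [0,0,2]

L=[[1,0,0],[5,1,0],[-5,-3,1]] U=[[-2,2,-2],[0,4,-5],[0,0,2]]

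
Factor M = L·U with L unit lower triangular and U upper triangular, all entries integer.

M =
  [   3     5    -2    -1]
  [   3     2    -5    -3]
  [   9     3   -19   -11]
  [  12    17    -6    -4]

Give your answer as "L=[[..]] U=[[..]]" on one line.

  row1 -= 1·row0 → [0,-3,-3,-2]
  row2 -= 3·row0 → [0,-12,-13,-8]
  row3 -= 4·row0 → [0,-3,2,0]
  row2 -= 4·row1 → [0,0,-1,0]
  row3 -= 1·row1 → [0,0,5,2]
  row3 -= -5·row2 → [0,0,0,2]

L=[[1,0,0,0],[1,1,0,0],[3,4,1,0],[4,1,-5,1]] U=[[3,5,-2,-1],[0,-3,-3,-2],[0,0,-1,0],[0,0,0,2]]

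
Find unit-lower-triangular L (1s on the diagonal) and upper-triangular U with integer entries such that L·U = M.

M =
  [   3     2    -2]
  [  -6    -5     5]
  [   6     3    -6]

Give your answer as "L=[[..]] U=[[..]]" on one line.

  r1 -= -2·r0 → [0,-1,1]
  r2 -= 2·r0 → [0,-1,-2]
  r2 -= 1·r1 → [0,0,-3]

L=[[1,0,0],[-2,1,0],[2,1,1]] U=[[3,2,-2],[0,-1,1],[0,0,-3]]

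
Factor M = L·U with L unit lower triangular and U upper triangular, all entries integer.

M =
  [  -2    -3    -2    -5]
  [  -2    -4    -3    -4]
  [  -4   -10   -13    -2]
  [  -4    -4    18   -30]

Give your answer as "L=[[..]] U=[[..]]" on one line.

L=[[1,0,0,0],[1,1,0,0],[2,4,1,0],[2,-2,-4,1]] U=[[-2,-3,-2,-5],[0,-1,-1,1],[0,0,-5,4],[0,0,0,-2]]

  R1 -= 1·R0 → [0,-1,-1,1]
  R2 -= 2·R0 → [0,-4,-9,8]
  R3 -= 2·R0 → [0,2,22,-20]
  R2 -= 4·R1 → [0,0,-5,4]
  R3 -= -2·R1 → [0,0,20,-18]
  R3 -= -4·R2 → [0,0,0,-2]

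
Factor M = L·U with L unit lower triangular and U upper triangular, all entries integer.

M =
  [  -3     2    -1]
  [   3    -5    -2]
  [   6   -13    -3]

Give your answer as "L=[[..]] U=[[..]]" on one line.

L=[[1,0,0],[-1,1,0],[-2,3,1]] U=[[-3,2,-1],[0,-3,-3],[0,0,4]]

  row1 -= -1·row0 → [0,-3,-3]
  row2 -= -2·row0 → [0,-9,-5]
  row2 -= 3·row1 → [0,0,4]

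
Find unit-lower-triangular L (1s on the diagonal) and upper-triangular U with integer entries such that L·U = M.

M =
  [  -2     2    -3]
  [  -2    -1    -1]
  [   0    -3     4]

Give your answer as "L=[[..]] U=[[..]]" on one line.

  r1 -= 1·r0 → [0,-3,2]
  r2 -= 0·r0 → [0,-3,4]
  r2 -= 1·r1 → [0,0,2]

L=[[1,0,0],[1,1,0],[0,1,1]] U=[[-2,2,-3],[0,-3,2],[0,0,2]]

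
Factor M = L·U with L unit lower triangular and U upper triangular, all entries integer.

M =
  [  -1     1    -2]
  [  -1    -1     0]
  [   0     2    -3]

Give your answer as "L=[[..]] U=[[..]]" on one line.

L=[[1,0,0],[1,1,0],[0,-1,1]] U=[[-1,1,-2],[0,-2,2],[0,0,-1]]

  r1 -= 1·r0 → [0,-2,2]
  r2 -= 0·r0 → [0,2,-3]
  r2 -= -1·r1 → [0,0,-1]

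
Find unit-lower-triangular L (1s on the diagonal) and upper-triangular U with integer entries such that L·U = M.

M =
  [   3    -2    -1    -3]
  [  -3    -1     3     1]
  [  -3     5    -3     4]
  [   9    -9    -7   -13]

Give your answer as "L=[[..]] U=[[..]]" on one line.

L=[[1,0,0,0],[-1,1,0,0],[-1,-1,1,0],[3,1,3,1]] U=[[3,-2,-1,-3],[0,-3,2,-2],[0,0,-2,-1],[0,0,0,1]]

  row1 -= -1·row0 → [0,-3,2,-2]
  row2 -= -1·row0 → [0,3,-4,1]
  row3 -= 3·row0 → [0,-3,-4,-4]
  row2 -= -1·row1 → [0,0,-2,-1]
  row3 -= 1·row1 → [0,0,-6,-2]
  row3 -= 3·row2 → [0,0,0,1]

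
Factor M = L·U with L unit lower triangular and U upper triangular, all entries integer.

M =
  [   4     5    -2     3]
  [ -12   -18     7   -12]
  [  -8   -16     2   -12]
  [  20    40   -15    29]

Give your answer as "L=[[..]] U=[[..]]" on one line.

L=[[1,0,0,0],[-3,1,0,0],[-2,2,1,0],[5,-5,0,1]] U=[[4,5,-2,3],[0,-3,1,-3],[0,0,-4,0],[0,0,0,-1]]

  r1 -= -3·r0 → [0,-3,1,-3]
  r2 -= -2·r0 → [0,-6,-2,-6]
  r3 -= 5·r0 → [0,15,-5,14]
  r2 -= 2·r1 → [0,0,-4,0]
  r3 -= -5·r1 → [0,0,0,-1]
  r3 -= 0·r2 → [0,0,0,-1]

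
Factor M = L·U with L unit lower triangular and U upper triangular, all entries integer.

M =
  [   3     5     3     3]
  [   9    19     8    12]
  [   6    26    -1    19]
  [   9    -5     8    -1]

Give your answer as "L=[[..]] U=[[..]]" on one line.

L=[[1,0,0,0],[3,1,0,0],[2,4,1,0],[3,-5,2,1]] U=[[3,5,3,3],[0,4,-1,3],[0,0,-3,1],[0,0,0,3]]

  r1 -= 3·r0 → [0,4,-1,3]
  r2 -= 2·r0 → [0,16,-7,13]
  r3 -= 3·r0 → [0,-20,-1,-10]
  r2 -= 4·r1 → [0,0,-3,1]
  r3 -= -5·r1 → [0,0,-6,5]
  r3 -= 2·r2 → [0,0,0,3]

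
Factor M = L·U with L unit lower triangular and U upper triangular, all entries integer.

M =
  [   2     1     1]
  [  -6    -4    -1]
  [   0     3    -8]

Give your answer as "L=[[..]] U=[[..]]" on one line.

L=[[1,0,0],[-3,1,0],[0,-3,1]] U=[[2,1,1],[0,-1,2],[0,0,-2]]

  row1 -= -3·row0 → [0,-1,2]
  row2 -= 0·row0 → [0,3,-8]
  row2 -= -3·row1 → [0,0,-2]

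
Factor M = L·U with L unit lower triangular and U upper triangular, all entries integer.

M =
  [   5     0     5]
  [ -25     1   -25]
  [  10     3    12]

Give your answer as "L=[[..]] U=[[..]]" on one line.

  R1 -= -5·R0 → [0,1,0]
  R2 -= 2·R0 → [0,3,2]
  R2 -= 3·R1 → [0,0,2]

L=[[1,0,0],[-5,1,0],[2,3,1]] U=[[5,0,5],[0,1,0],[0,0,2]]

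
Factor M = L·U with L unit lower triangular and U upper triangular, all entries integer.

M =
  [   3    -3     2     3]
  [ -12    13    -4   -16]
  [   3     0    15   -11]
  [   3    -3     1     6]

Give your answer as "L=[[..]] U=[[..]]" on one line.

  R1 -= -4·R0 → [0,1,4,-4]
  R2 -= 1·R0 → [0,3,13,-14]
  R3 -= 1·R0 → [0,0,-1,3]
  R2 -= 3·R1 → [0,0,1,-2]
  R3 -= 0·R1 → [0,0,-1,3]
  R3 -= -1·R2 → [0,0,0,1]

L=[[1,0,0,0],[-4,1,0,0],[1,3,1,0],[1,0,-1,1]] U=[[3,-3,2,3],[0,1,4,-4],[0,0,1,-2],[0,0,0,1]]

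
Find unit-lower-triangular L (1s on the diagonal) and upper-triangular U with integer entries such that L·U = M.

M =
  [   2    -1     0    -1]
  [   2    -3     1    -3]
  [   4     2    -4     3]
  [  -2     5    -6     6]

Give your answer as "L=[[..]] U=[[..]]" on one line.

  r1 -= 1·r0 → [0,-2,1,-2]
  r2 -= 2·r0 → [0,4,-4,5]
  r3 -= -1·r0 → [0,4,-6,5]
  r2 -= -2·r1 → [0,0,-2,1]
  r3 -= -2·r1 → [0,0,-4,1]
  r3 -= 2·r2 → [0,0,0,-1]

L=[[1,0,0,0],[1,1,0,0],[2,-2,1,0],[-1,-2,2,1]] U=[[2,-1,0,-1],[0,-2,1,-2],[0,0,-2,1],[0,0,0,-1]]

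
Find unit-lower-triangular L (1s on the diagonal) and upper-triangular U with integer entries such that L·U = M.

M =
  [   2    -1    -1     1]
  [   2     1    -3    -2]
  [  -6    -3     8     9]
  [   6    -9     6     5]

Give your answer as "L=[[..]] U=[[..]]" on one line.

  R1 -= 1·R0 → [0,2,-2,-3]
  R2 -= -3·R0 → [0,-6,5,12]
  R3 -= 3·R0 → [0,-6,9,2]
  R2 -= -3·R1 → [0,0,-1,3]
  R3 -= -3·R1 → [0,0,3,-7]
  R3 -= -3·R2 → [0,0,0,2]

L=[[1,0,0,0],[1,1,0,0],[-3,-3,1,0],[3,-3,-3,1]] U=[[2,-1,-1,1],[0,2,-2,-3],[0,0,-1,3],[0,0,0,2]]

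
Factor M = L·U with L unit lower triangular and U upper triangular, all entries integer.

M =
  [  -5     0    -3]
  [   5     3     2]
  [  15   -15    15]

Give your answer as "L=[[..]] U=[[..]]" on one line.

  row1 -= -1·row0 → [0,3,-1]
  row2 -= -3·row0 → [0,-15,6]
  row2 -= -5·row1 → [0,0,1]

L=[[1,0,0],[-1,1,0],[-3,-5,1]] U=[[-5,0,-3],[0,3,-1],[0,0,1]]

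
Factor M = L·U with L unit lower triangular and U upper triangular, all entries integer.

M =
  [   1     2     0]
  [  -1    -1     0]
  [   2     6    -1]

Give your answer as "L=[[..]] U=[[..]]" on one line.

  row1 -= -1·row0 → [0,1,0]
  row2 -= 2·row0 → [0,2,-1]
  row2 -= 2·row1 → [0,0,-1]

L=[[1,0,0],[-1,1,0],[2,2,1]] U=[[1,2,0],[0,1,0],[0,0,-1]]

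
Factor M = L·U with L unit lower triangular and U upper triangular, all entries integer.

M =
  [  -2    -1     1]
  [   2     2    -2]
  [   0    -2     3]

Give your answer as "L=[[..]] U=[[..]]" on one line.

L=[[1,0,0],[-1,1,0],[0,-2,1]] U=[[-2,-1,1],[0,1,-1],[0,0,1]]

  R1 -= -1·R0 → [0,1,-1]
  R2 -= 0·R0 → [0,-2,3]
  R2 -= -2·R1 → [0,0,1]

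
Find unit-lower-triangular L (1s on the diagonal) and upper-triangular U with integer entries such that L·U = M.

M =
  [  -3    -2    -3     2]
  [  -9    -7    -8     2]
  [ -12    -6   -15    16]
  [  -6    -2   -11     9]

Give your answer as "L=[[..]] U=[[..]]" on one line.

  R1 -= 3·R0 → [0,-1,1,-4]
  R2 -= 4·R0 → [0,2,-3,8]
  R3 -= 2·R0 → [0,2,-5,5]
  R2 -= -2·R1 → [0,0,-1,0]
  R3 -= -2·R1 → [0,0,-3,-3]
  R3 -= 3·R2 → [0,0,0,-3]

L=[[1,0,0,0],[3,1,0,0],[4,-2,1,0],[2,-2,3,1]] U=[[-3,-2,-3,2],[0,-1,1,-4],[0,0,-1,0],[0,0,0,-3]]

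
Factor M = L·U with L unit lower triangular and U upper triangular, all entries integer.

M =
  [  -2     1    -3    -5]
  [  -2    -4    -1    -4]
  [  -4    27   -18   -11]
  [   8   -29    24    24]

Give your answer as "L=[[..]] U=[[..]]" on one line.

L=[[1,0,0,0],[1,1,0,0],[2,-5,1,0],[-4,5,-1,1]] U=[[-2,1,-3,-5],[0,-5,2,1],[0,0,-2,4],[0,0,0,3]]

  r1 -= 1·r0 → [0,-5,2,1]
  r2 -= 2·r0 → [0,25,-12,-1]
  r3 -= -4·r0 → [0,-25,12,4]
  r2 -= -5·r1 → [0,0,-2,4]
  r3 -= 5·r1 → [0,0,2,-1]
  r3 -= -1·r2 → [0,0,0,3]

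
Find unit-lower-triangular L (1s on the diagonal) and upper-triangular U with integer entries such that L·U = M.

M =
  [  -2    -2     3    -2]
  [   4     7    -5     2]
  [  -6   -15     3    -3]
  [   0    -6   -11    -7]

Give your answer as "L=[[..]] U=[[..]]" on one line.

L=[[1,0,0,0],[-2,1,0,0],[3,-3,1,0],[0,-2,3,1]] U=[[-2,-2,3,-2],[0,3,1,-2],[0,0,-3,-3],[0,0,0,-2]]

  R1 -= -2·R0 → [0,3,1,-2]
  R2 -= 3·R0 → [0,-9,-6,3]
  R3 -= 0·R0 → [0,-6,-11,-7]
  R2 -= -3·R1 → [0,0,-3,-3]
  R3 -= -2·R1 → [0,0,-9,-11]
  R3 -= 3·R2 → [0,0,0,-2]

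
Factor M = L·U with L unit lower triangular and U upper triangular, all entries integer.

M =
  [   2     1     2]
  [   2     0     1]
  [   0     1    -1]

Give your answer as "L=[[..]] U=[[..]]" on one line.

L=[[1,0,0],[1,1,0],[0,-1,1]] U=[[2,1,2],[0,-1,-1],[0,0,-2]]

  R1 -= 1·R0 → [0,-1,-1]
  R2 -= 0·R0 → [0,1,-1]
  R2 -= -1·R1 → [0,0,-2]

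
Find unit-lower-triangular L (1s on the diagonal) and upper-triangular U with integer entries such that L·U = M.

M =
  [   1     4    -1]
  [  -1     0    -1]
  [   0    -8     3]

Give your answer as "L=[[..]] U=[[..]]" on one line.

  row1 -= -1·row0 → [0,4,-2]
  row2 -= 0·row0 → [0,-8,3]
  row2 -= -2·row1 → [0,0,-1]

L=[[1,0,0],[-1,1,0],[0,-2,1]] U=[[1,4,-1],[0,4,-2],[0,0,-1]]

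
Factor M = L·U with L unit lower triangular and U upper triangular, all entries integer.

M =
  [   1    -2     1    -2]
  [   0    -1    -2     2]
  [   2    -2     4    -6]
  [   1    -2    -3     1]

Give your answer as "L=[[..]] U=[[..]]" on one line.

  row1 -= 0·row0 → [0,-1,-2,2]
  row2 -= 2·row0 → [0,2,2,-2]
  row3 -= 1·row0 → [0,0,-4,3]
  row2 -= -2·row1 → [0,0,-2,2]
  row3 -= 0·row1 → [0,0,-4,3]
  row3 -= 2·row2 → [0,0,0,-1]

L=[[1,0,0,0],[0,1,0,0],[2,-2,1,0],[1,0,2,1]] U=[[1,-2,1,-2],[0,-1,-2,2],[0,0,-2,2],[0,0,0,-1]]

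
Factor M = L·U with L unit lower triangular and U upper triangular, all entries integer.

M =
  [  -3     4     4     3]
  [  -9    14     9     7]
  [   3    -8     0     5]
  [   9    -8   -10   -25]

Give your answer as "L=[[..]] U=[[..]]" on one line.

L=[[1,0,0,0],[3,1,0,0],[-1,-2,1,0],[-3,2,-4,1]] U=[[-3,4,4,3],[0,2,-3,-2],[0,0,-2,4],[0,0,0,4]]

  R1 -= 3·R0 → [0,2,-3,-2]
  R2 -= -1·R0 → [0,-4,4,8]
  R3 -= -3·R0 → [0,4,2,-16]
  R2 -= -2·R1 → [0,0,-2,4]
  R3 -= 2·R1 → [0,0,8,-12]
  R3 -= -4·R2 → [0,0,0,4]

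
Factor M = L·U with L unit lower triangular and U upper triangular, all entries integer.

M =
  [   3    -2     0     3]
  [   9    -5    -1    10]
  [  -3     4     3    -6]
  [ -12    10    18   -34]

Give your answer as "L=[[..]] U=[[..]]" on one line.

  r1 -= 3·r0 → [0,1,-1,1]
  r2 -= -1·r0 → [0,2,3,-3]
  r3 -= -4·r0 → [0,2,18,-22]
  r2 -= 2·r1 → [0,0,5,-5]
  r3 -= 2·r1 → [0,0,20,-24]
  r3 -= 4·r2 → [0,0,0,-4]

L=[[1,0,0,0],[3,1,0,0],[-1,2,1,0],[-4,2,4,1]] U=[[3,-2,0,3],[0,1,-1,1],[0,0,5,-5],[0,0,0,-4]]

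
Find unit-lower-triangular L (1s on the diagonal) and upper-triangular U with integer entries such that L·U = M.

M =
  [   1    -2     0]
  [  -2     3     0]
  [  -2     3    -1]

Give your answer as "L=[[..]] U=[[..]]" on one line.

L=[[1,0,0],[-2,1,0],[-2,1,1]] U=[[1,-2,0],[0,-1,0],[0,0,-1]]

  row1 -= -2·row0 → [0,-1,0]
  row2 -= -2·row0 → [0,-1,-1]
  row2 -= 1·row1 → [0,0,-1]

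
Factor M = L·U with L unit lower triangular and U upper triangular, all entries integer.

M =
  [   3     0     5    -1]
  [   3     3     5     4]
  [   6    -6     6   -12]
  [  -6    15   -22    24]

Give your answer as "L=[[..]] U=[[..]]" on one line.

  row1 -= 1·row0 → [0,3,0,5]
  row2 -= 2·row0 → [0,-6,-4,-10]
  row3 -= -2·row0 → [0,15,-12,22]
  row2 -= -2·row1 → [0,0,-4,0]
  row3 -= 5·row1 → [0,0,-12,-3]
  row3 -= 3·row2 → [0,0,0,-3]

L=[[1,0,0,0],[1,1,0,0],[2,-2,1,0],[-2,5,3,1]] U=[[3,0,5,-1],[0,3,0,5],[0,0,-4,0],[0,0,0,-3]]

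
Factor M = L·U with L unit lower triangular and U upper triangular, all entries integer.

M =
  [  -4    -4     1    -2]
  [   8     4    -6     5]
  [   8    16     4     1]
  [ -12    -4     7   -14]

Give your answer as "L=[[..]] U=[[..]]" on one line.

L=[[1,0,0,0],[-2,1,0,0],[-2,-2,1,0],[3,-2,2,1]] U=[[-4,-4,1,-2],[0,-4,-4,1],[0,0,-2,-1],[0,0,0,-4]]

  R1 -= -2·R0 → [0,-4,-4,1]
  R2 -= -2·R0 → [0,8,6,-3]
  R3 -= 3·R0 → [0,8,4,-8]
  R2 -= -2·R1 → [0,0,-2,-1]
  R3 -= -2·R1 → [0,0,-4,-6]
  R3 -= 2·R2 → [0,0,0,-4]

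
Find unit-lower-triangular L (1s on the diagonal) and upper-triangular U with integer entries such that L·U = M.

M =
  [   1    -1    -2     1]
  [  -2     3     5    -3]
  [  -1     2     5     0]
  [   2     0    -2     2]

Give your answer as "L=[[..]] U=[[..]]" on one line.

  row1 -= -2·row0 → [0,1,1,-1]
  row2 -= -1·row0 → [0,1,3,1]
  row3 -= 2·row0 → [0,2,2,0]
  row2 -= 1·row1 → [0,0,2,2]
  row3 -= 2·row1 → [0,0,0,2]
  row3 -= 0·row2 → [0,0,0,2]

L=[[1,0,0,0],[-2,1,0,0],[-1,1,1,0],[2,2,0,1]] U=[[1,-1,-2,1],[0,1,1,-1],[0,0,2,2],[0,0,0,2]]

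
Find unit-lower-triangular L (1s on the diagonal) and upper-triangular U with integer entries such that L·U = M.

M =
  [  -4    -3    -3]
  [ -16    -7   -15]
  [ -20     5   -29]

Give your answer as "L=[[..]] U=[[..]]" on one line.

  r1 -= 4·r0 → [0,5,-3]
  r2 -= 5·r0 → [0,20,-14]
  r2 -= 4·r1 → [0,0,-2]

L=[[1,0,0],[4,1,0],[5,4,1]] U=[[-4,-3,-3],[0,5,-3],[0,0,-2]]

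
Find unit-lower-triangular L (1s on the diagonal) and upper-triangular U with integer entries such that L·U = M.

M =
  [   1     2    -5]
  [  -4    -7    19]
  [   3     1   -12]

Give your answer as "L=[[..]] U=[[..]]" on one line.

L=[[1,0,0],[-4,1,0],[3,-5,1]] U=[[1,2,-5],[0,1,-1],[0,0,-2]]

  R1 -= -4·R0 → [0,1,-1]
  R2 -= 3·R0 → [0,-5,3]
  R2 -= -5·R1 → [0,0,-2]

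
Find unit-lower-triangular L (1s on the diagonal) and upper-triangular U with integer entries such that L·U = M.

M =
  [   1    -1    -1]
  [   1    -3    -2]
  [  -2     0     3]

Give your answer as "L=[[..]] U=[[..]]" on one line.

L=[[1,0,0],[1,1,0],[-2,1,1]] U=[[1,-1,-1],[0,-2,-1],[0,0,2]]

  R1 -= 1·R0 → [0,-2,-1]
  R2 -= -2·R0 → [0,-2,1]
  R2 -= 1·R1 → [0,0,2]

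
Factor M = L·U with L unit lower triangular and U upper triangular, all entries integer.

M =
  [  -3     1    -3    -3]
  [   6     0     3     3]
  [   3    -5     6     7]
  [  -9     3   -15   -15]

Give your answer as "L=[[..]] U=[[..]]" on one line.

L=[[1,0,0,0],[-2,1,0,0],[-1,-2,1,0],[3,0,2,1]] U=[[-3,1,-3,-3],[0,2,-3,-3],[0,0,-3,-2],[0,0,0,-2]]

  row1 -= -2·row0 → [0,2,-3,-3]
  row2 -= -1·row0 → [0,-4,3,4]
  row3 -= 3·row0 → [0,0,-6,-6]
  row2 -= -2·row1 → [0,0,-3,-2]
  row3 -= 0·row1 → [0,0,-6,-6]
  row3 -= 2·row2 → [0,0,0,-2]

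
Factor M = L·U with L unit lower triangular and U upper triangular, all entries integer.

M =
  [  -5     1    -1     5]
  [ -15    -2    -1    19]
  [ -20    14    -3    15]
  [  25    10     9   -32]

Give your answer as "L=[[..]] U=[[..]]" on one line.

  r1 -= 3·r0 → [0,-5,2,4]
  r2 -= 4·r0 → [0,10,1,-5]
  r3 -= -5·r0 → [0,15,4,-7]
  r2 -= -2·r1 → [0,0,5,3]
  r3 -= -3·r1 → [0,0,10,5]
  r3 -= 2·r2 → [0,0,0,-1]

L=[[1,0,0,0],[3,1,0,0],[4,-2,1,0],[-5,-3,2,1]] U=[[-5,1,-1,5],[0,-5,2,4],[0,0,5,3],[0,0,0,-1]]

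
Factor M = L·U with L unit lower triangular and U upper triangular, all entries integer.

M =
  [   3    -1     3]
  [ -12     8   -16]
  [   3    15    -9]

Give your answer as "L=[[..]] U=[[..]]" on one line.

  r1 -= -4·r0 → [0,4,-4]
  r2 -= 1·r0 → [0,16,-12]
  r2 -= 4·r1 → [0,0,4]

L=[[1,0,0],[-4,1,0],[1,4,1]] U=[[3,-1,3],[0,4,-4],[0,0,4]]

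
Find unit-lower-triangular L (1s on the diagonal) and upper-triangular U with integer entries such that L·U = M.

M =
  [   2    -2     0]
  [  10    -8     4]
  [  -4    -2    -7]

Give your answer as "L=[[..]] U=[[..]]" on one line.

  r1 -= 5·r0 → [0,2,4]
  r2 -= -2·r0 → [0,-6,-7]
  r2 -= -3·r1 → [0,0,5]

L=[[1,0,0],[5,1,0],[-2,-3,1]] U=[[2,-2,0],[0,2,4],[0,0,5]]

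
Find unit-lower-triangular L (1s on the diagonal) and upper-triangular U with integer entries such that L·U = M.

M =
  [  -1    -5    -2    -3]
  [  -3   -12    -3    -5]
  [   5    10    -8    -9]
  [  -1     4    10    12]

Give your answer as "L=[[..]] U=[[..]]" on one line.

  r1 -= 3·r0 → [0,3,3,4]
  r2 -= -5·r0 → [0,-15,-18,-24]
  r3 -= 1·r0 → [0,9,12,15]
  r2 -= -5·r1 → [0,0,-3,-4]
  r3 -= 3·r1 → [0,0,3,3]
  r3 -= -1·r2 → [0,0,0,-1]

L=[[1,0,0,0],[3,1,0,0],[-5,-5,1,0],[1,3,-1,1]] U=[[-1,-5,-2,-3],[0,3,3,4],[0,0,-3,-4],[0,0,0,-1]]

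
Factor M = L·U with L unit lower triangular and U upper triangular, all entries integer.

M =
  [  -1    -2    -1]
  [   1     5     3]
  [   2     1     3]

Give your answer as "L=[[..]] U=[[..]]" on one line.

  r1 -= -1·r0 → [0,3,2]
  r2 -= -2·r0 → [0,-3,1]
  r2 -= -1·r1 → [0,0,3]

L=[[1,0,0],[-1,1,0],[-2,-1,1]] U=[[-1,-2,-1],[0,3,2],[0,0,3]]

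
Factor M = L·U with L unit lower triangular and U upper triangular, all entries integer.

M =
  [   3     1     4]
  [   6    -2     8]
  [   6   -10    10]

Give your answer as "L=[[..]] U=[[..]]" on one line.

  R1 -= 2·R0 → [0,-4,0]
  R2 -= 2·R0 → [0,-12,2]
  R2 -= 3·R1 → [0,0,2]

L=[[1,0,0],[2,1,0],[2,3,1]] U=[[3,1,4],[0,-4,0],[0,0,2]]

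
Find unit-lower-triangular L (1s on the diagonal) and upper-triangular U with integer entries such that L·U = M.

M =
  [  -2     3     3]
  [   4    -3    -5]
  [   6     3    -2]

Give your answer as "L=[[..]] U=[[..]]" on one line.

  row1 -= -2·row0 → [0,3,1]
  row2 -= -3·row0 → [0,12,7]
  row2 -= 4·row1 → [0,0,3]

L=[[1,0,0],[-2,1,0],[-3,4,1]] U=[[-2,3,3],[0,3,1],[0,0,3]]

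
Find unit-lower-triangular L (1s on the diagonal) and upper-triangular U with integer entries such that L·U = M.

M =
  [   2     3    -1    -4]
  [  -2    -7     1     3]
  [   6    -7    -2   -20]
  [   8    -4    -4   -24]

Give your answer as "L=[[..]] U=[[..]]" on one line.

L=[[1,0,0,0],[-1,1,0,0],[3,4,1,0],[4,4,0,1]] U=[[2,3,-1,-4],[0,-4,0,-1],[0,0,1,-4],[0,0,0,-4]]

  row1 -= -1·row0 → [0,-4,0,-1]
  row2 -= 3·row0 → [0,-16,1,-8]
  row3 -= 4·row0 → [0,-16,0,-8]
  row2 -= 4·row1 → [0,0,1,-4]
  row3 -= 4·row1 → [0,0,0,-4]
  row3 -= 0·row2 → [0,0,0,-4]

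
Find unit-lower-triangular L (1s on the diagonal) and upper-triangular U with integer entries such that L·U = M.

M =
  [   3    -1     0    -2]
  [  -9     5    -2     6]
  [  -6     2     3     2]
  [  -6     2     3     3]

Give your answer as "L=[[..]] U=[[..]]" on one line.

  R1 -= -3·R0 → [0,2,-2,0]
  R2 -= -2·R0 → [0,0,3,-2]
  R3 -= -2·R0 → [0,0,3,-1]
  R2 -= 0·R1 → [0,0,3,-2]
  R3 -= 0·R1 → [0,0,3,-1]
  R3 -= 1·R2 → [0,0,0,1]

L=[[1,0,0,0],[-3,1,0,0],[-2,0,1,0],[-2,0,1,1]] U=[[3,-1,0,-2],[0,2,-2,0],[0,0,3,-2],[0,0,0,1]]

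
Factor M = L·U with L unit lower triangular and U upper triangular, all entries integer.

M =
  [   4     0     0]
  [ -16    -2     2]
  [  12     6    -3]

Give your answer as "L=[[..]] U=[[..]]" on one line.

  r1 -= -4·r0 → [0,-2,2]
  r2 -= 3·r0 → [0,6,-3]
  r2 -= -3·r1 → [0,0,3]

L=[[1,0,0],[-4,1,0],[3,-3,1]] U=[[4,0,0],[0,-2,2],[0,0,3]]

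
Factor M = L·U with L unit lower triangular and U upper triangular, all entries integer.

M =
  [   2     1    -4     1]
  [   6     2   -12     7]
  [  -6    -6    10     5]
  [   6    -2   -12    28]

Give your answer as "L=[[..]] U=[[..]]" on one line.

  row1 -= 3·row0 → [0,-1,0,4]
  row2 -= -3·row0 → [0,-3,-2,8]
  row3 -= 3·row0 → [0,-5,0,25]
  row2 -= 3·row1 → [0,0,-2,-4]
  row3 -= 5·row1 → [0,0,0,5]
  row3 -= 0·row2 → [0,0,0,5]

L=[[1,0,0,0],[3,1,0,0],[-3,3,1,0],[3,5,0,1]] U=[[2,1,-4,1],[0,-1,0,4],[0,0,-2,-4],[0,0,0,5]]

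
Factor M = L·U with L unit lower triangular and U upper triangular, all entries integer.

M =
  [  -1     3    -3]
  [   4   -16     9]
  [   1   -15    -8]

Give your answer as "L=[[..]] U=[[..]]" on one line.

  r1 -= -4·r0 → [0,-4,-3]
  r2 -= -1·r0 → [0,-12,-11]
  r2 -= 3·r1 → [0,0,-2]

L=[[1,0,0],[-4,1,0],[-1,3,1]] U=[[-1,3,-3],[0,-4,-3],[0,0,-2]]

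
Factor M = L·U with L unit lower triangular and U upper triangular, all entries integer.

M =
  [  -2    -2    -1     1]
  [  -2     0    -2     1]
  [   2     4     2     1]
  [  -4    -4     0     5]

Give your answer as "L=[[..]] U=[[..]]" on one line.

  R1 -= 1·R0 → [0,2,-1,0]
  R2 -= -1·R0 → [0,2,1,2]
  R3 -= 2·R0 → [0,0,2,3]
  R2 -= 1·R1 → [0,0,2,2]
  R3 -= 0·R1 → [0,0,2,3]
  R3 -= 1·R2 → [0,0,0,1]

L=[[1,0,0,0],[1,1,0,0],[-1,1,1,0],[2,0,1,1]] U=[[-2,-2,-1,1],[0,2,-1,0],[0,0,2,2],[0,0,0,1]]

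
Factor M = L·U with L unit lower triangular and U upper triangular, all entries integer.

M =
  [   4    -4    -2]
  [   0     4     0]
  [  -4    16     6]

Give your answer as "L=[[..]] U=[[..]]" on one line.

  row1 -= 0·row0 → [0,4,0]
  row2 -= -1·row0 → [0,12,4]
  row2 -= 3·row1 → [0,0,4]

L=[[1,0,0],[0,1,0],[-1,3,1]] U=[[4,-4,-2],[0,4,0],[0,0,4]]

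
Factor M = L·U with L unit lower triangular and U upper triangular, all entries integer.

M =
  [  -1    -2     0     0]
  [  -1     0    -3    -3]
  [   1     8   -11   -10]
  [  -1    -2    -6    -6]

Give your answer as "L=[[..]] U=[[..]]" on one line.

  r1 -= 1·r0 → [0,2,-3,-3]
  r2 -= -1·r0 → [0,6,-11,-10]
  r3 -= 1·r0 → [0,0,-6,-6]
  r2 -= 3·r1 → [0,0,-2,-1]
  r3 -= 0·r1 → [0,0,-6,-6]
  r3 -= 3·r2 → [0,0,0,-3]

L=[[1,0,0,0],[1,1,0,0],[-1,3,1,0],[1,0,3,1]] U=[[-1,-2,0,0],[0,2,-3,-3],[0,0,-2,-1],[0,0,0,-3]]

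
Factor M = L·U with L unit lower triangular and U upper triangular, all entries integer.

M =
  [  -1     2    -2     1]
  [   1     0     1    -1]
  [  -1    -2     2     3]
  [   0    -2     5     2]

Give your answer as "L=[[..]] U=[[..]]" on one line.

  R1 -= -1·R0 → [0,2,-1,0]
  R2 -= 1·R0 → [0,-4,4,2]
  R3 -= 0·R0 → [0,-2,5,2]
  R2 -= -2·R1 → [0,0,2,2]
  R3 -= -1·R1 → [0,0,4,2]
  R3 -= 2·R2 → [0,0,0,-2]

L=[[1,0,0,0],[-1,1,0,0],[1,-2,1,0],[0,-1,2,1]] U=[[-1,2,-2,1],[0,2,-1,0],[0,0,2,2],[0,0,0,-2]]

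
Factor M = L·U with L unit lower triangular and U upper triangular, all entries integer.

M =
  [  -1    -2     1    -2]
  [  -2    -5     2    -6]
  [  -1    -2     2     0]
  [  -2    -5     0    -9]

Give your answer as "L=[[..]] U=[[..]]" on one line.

L=[[1,0,0,0],[2,1,0,0],[1,0,1,0],[2,1,-2,1]] U=[[-1,-2,1,-2],[0,-1,0,-2],[0,0,1,2],[0,0,0,1]]

  R1 -= 2·R0 → [0,-1,0,-2]
  R2 -= 1·R0 → [0,0,1,2]
  R3 -= 2·R0 → [0,-1,-2,-5]
  R2 -= 0·R1 → [0,0,1,2]
  R3 -= 1·R1 → [0,0,-2,-3]
  R3 -= -2·R2 → [0,0,0,1]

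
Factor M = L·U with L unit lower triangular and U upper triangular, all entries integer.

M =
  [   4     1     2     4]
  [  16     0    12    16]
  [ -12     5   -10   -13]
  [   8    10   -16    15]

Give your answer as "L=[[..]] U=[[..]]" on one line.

L=[[1,0,0,0],[4,1,0,0],[-3,-2,1,0],[2,-2,-3,1]] U=[[4,1,2,4],[0,-4,4,0],[0,0,4,-1],[0,0,0,4]]

  r1 -= 4·r0 → [0,-4,4,0]
  r2 -= -3·r0 → [0,8,-4,-1]
  r3 -= 2·r0 → [0,8,-20,7]
  r2 -= -2·r1 → [0,0,4,-1]
  r3 -= -2·r1 → [0,0,-12,7]
  r3 -= -3·r2 → [0,0,0,4]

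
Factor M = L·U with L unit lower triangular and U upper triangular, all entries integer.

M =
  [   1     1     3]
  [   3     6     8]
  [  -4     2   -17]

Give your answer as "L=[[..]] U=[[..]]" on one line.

L=[[1,0,0],[3,1,0],[-4,2,1]] U=[[1,1,3],[0,3,-1],[0,0,-3]]

  R1 -= 3·R0 → [0,3,-1]
  R2 -= -4·R0 → [0,6,-5]
  R2 -= 2·R1 → [0,0,-3]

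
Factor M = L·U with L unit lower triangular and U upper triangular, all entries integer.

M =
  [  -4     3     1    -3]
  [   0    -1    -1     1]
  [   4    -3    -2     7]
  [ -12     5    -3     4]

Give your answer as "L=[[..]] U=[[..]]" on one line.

  row1 -= 0·row0 → [0,-1,-1,1]
  row2 -= -1·row0 → [0,0,-1,4]
  row3 -= 3·row0 → [0,-4,-6,13]
  row2 -= 0·row1 → [0,0,-1,4]
  row3 -= 4·row1 → [0,0,-2,9]
  row3 -= 2·row2 → [0,0,0,1]

L=[[1,0,0,0],[0,1,0,0],[-1,0,1,0],[3,4,2,1]] U=[[-4,3,1,-3],[0,-1,-1,1],[0,0,-1,4],[0,0,0,1]]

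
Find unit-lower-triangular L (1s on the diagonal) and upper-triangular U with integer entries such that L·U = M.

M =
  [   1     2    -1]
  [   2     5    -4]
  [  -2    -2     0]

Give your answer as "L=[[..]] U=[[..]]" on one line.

L=[[1,0,0],[2,1,0],[-2,2,1]] U=[[1,2,-1],[0,1,-2],[0,0,2]]

  r1 -= 2·r0 → [0,1,-2]
  r2 -= -2·r0 → [0,2,-2]
  r2 -= 2·r1 → [0,0,2]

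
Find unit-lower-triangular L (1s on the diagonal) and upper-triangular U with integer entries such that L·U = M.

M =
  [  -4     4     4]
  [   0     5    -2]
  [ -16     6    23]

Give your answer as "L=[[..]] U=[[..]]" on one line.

  R1 -= 0·R0 → [0,5,-2]
  R2 -= 4·R0 → [0,-10,7]
  R2 -= -2·R1 → [0,0,3]

L=[[1,0,0],[0,1,0],[4,-2,1]] U=[[-4,4,4],[0,5,-2],[0,0,3]]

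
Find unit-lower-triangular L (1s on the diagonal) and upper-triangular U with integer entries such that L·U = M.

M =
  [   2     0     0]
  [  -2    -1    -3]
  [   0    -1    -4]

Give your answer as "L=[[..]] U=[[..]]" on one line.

L=[[1,0,0],[-1,1,0],[0,1,1]] U=[[2,0,0],[0,-1,-3],[0,0,-1]]

  r1 -= -1·r0 → [0,-1,-3]
  r2 -= 0·r0 → [0,-1,-4]
  r2 -= 1·r1 → [0,0,-1]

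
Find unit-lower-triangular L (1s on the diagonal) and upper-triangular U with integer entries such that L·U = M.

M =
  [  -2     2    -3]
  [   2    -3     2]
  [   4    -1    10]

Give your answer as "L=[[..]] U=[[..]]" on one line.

L=[[1,0,0],[-1,1,0],[-2,-3,1]] U=[[-2,2,-3],[0,-1,-1],[0,0,1]]

  r1 -= -1·r0 → [0,-1,-1]
  r2 -= -2·r0 → [0,3,4]
  r2 -= -3·r1 → [0,0,1]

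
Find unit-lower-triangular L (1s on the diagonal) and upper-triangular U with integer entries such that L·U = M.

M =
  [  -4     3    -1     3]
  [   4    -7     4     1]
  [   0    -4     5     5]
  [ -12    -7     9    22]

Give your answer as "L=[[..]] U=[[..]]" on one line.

L=[[1,0,0,0],[-1,1,0,0],[0,1,1,0],[3,4,0,1]] U=[[-4,3,-1,3],[0,-4,3,4],[0,0,2,1],[0,0,0,-3]]

  row1 -= -1·row0 → [0,-4,3,4]
  row2 -= 0·row0 → [0,-4,5,5]
  row3 -= 3·row0 → [0,-16,12,13]
  row2 -= 1·row1 → [0,0,2,1]
  row3 -= 4·row1 → [0,0,0,-3]
  row3 -= 0·row2 → [0,0,0,-3]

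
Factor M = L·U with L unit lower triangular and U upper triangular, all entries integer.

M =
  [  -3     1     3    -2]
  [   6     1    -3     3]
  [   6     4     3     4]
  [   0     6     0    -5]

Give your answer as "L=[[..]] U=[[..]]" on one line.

L=[[1,0,0,0],[-2,1,0,0],[-2,2,1,0],[0,2,-2,1]] U=[[-3,1,3,-2],[0,3,3,-1],[0,0,3,2],[0,0,0,1]]

  row1 -= -2·row0 → [0,3,3,-1]
  row2 -= -2·row0 → [0,6,9,0]
  row3 -= 0·row0 → [0,6,0,-5]
  row2 -= 2·row1 → [0,0,3,2]
  row3 -= 2·row1 → [0,0,-6,-3]
  row3 -= -2·row2 → [0,0,0,1]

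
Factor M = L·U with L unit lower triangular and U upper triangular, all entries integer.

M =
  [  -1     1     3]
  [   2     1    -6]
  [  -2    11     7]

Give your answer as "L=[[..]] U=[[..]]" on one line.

  r1 -= -2·r0 → [0,3,0]
  r2 -= 2·r0 → [0,9,1]
  r2 -= 3·r1 → [0,0,1]

L=[[1,0,0],[-2,1,0],[2,3,1]] U=[[-1,1,3],[0,3,0],[0,0,1]]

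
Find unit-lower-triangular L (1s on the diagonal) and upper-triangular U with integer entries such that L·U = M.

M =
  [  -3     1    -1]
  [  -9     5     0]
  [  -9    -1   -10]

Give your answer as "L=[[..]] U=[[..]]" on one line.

  row1 -= 3·row0 → [0,2,3]
  row2 -= 3·row0 → [0,-4,-7]
  row2 -= -2·row1 → [0,0,-1]

L=[[1,0,0],[3,1,0],[3,-2,1]] U=[[-3,1,-1],[0,2,3],[0,0,-1]]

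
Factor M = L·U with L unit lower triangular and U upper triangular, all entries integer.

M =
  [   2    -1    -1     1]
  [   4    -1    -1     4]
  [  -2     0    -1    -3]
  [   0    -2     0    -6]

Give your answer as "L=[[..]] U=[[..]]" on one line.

  row1 -= 2·row0 → [0,1,1,2]
  row2 -= -1·row0 → [0,-1,-2,-2]
  row3 -= 0·row0 → [0,-2,0,-6]
  row2 -= -1·row1 → [0,0,-1,0]
  row3 -= -2·row1 → [0,0,2,-2]
  row3 -= -2·row2 → [0,0,0,-2]

L=[[1,0,0,0],[2,1,0,0],[-1,-1,1,0],[0,-2,-2,1]] U=[[2,-1,-1,1],[0,1,1,2],[0,0,-1,0],[0,0,0,-2]]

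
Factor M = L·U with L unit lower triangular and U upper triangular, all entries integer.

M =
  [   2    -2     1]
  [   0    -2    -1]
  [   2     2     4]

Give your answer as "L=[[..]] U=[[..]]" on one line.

L=[[1,0,0],[0,1,0],[1,-2,1]] U=[[2,-2,1],[0,-2,-1],[0,0,1]]

  R1 -= 0·R0 → [0,-2,-1]
  R2 -= 1·R0 → [0,4,3]
  R2 -= -2·R1 → [0,0,1]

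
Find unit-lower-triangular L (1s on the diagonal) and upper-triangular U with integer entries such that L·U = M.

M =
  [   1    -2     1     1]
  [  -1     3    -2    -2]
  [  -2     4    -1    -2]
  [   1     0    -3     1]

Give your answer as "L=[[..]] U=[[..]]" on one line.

  R1 -= -1·R0 → [0,1,-1,-1]
  R2 -= -2·R0 → [0,0,1,0]
  R3 -= 1·R0 → [0,2,-4,0]
  R2 -= 0·R1 → [0,0,1,0]
  R3 -= 2·R1 → [0,0,-2,2]
  R3 -= -2·R2 → [0,0,0,2]

L=[[1,0,0,0],[-1,1,0,0],[-2,0,1,0],[1,2,-2,1]] U=[[1,-2,1,1],[0,1,-1,-1],[0,0,1,0],[0,0,0,2]]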